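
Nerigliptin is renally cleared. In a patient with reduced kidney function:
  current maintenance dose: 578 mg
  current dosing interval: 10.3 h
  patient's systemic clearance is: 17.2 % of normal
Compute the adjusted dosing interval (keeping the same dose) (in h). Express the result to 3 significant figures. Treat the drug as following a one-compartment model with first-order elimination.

To keep the same average steady-state level, dosing rate must scale with clearance.
CL ratio = 17.2 / 100 = 0.1720
New interval (same dose) = 10.3 / 0.1720 = 59.88 h

59.9 h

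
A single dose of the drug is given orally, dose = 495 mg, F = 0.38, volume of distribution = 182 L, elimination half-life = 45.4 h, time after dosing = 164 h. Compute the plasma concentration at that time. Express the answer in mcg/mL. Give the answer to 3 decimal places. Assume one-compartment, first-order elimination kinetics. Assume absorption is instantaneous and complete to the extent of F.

Amount reaching circulation = F × Dose = 0.38 × 495.0 = 188.1 mg
C₀ = F·Dose / Vd = 188.1 / 182 = 1.034 mg/L
k = ln2 / t½ = 0.693147 / 45.4 = 0.01527 h⁻¹
C = C₀ · e^(−k·t) = 1.034 × e^(−0.01527 × 164)
  = 1.034 × 0.08173 = 0.08451 mg/L
(0.08451 mg/L = 0.08451 mcg/mL)

0.085 mcg/mL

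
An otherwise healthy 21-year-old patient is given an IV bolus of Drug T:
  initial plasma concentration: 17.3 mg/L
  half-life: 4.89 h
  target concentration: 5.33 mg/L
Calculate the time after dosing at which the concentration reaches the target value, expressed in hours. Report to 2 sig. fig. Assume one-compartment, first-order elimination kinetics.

8.3 h

k = ln2 / t½ = 0.693147 / 4.89 = 0.1417 h⁻¹
t = ln(C₀ / C) / k = ln(17.30 / 5.33) / 0.1417
  = ln(3.246) / 0.1417 = 1.177 / 0.1417 = 8.306 h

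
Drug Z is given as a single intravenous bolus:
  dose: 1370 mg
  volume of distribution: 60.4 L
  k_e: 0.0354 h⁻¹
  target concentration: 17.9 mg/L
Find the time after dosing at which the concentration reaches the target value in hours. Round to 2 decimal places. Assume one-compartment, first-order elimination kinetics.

6.69 h

C₀ = Dose / Vd = 1370 / 60.4 = 22.68 mg/L
t = ln(C₀ / C) / k = ln(22.68 / 17.9) / 0.03540
  = ln(1.267) / 0.03540 = 0.2367 / 0.03540 = 6.686 h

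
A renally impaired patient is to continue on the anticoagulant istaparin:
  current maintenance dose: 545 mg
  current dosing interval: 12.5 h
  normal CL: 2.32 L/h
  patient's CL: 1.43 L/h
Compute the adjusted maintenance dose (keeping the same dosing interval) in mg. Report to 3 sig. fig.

To keep the same average steady-state level, dosing rate must scale with clearance.
CL ratio = 1.43 / 2.32 = 0.6164
New dose (same interval) = 545 × 0.6164 = 335.9 mg

336 mg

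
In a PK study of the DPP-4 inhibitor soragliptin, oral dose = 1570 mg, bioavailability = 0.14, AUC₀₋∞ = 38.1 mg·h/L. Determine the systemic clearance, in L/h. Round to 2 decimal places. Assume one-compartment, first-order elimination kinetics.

5.77 L/h

CL = F·Dose / AUC = 0.14 × 1570 / 38.1 = 5.769 L/h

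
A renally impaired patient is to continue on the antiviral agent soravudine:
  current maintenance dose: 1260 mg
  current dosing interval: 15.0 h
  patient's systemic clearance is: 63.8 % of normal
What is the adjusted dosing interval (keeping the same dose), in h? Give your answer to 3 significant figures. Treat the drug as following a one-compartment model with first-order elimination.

To keep the same average steady-state level, dosing rate must scale with clearance.
CL ratio = 63.8 / 100 = 0.6380
New interval (same dose) = 15.0 / 0.6380 = 23.51 h

23.5 h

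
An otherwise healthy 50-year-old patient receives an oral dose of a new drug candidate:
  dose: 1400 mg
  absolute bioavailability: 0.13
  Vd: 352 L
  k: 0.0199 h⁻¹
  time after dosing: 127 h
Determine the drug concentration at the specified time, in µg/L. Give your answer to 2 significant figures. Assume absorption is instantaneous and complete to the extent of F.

41 µg/L

Amount reaching circulation = F × Dose = 0.13 × 1400 = 182.0 mg
C₀ = F·Dose / Vd = 182.0 / 352 = 0.5170 mg/L
C = C₀ · e^(−k·t) = 0.5170 × e^(−0.01990 × 127)
  = 0.5170 × 0.07987 = 0.04129 mg/L
Convert: 0.04129 mg/L × 1000 = 41.29 µg/L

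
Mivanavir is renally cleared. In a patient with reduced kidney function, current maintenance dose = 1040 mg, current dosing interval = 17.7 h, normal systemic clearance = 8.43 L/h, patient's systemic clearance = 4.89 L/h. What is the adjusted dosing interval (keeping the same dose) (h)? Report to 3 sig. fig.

To keep the same average steady-state level, dosing rate must scale with clearance.
CL ratio = 4.89 / 8.43 = 0.5801
New interval (same dose) = 17.7 / 0.5801 = 30.51 h

30.5 h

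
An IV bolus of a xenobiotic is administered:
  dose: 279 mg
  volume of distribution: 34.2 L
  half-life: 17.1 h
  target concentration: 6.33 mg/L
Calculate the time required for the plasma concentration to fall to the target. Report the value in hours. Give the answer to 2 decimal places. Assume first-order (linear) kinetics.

C₀ = Dose / Vd = 279.0 / 34.2 = 8.158 mg/L
k = ln2 / t½ = 0.693147 / 17.1 = 0.04053 h⁻¹
t = ln(C₀ / C) / k = ln(8.158 / 6.33) / 0.04053
  = ln(1.289) / 0.04053 = 0.2539 / 0.04053 = 6.264 h

6.26 h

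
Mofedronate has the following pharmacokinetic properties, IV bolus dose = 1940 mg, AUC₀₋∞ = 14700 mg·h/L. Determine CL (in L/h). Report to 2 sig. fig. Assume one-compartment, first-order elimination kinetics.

CL = Dose / AUC = 1940 / 14700 = 0.1320 L/h

0.13 L/h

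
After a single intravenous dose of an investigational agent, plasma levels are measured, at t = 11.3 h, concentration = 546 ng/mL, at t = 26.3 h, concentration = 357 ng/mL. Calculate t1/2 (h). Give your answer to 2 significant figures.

24 h

k = ln(C₁/C₂) / (t₂ − t₁) = ln(546/357) / (26.3 − 11.3)
  = 0.4249 / 15.00 = 0.02833 h⁻¹
t½ = ln2 / k = 0.693147 / 0.02833 = 24.47 h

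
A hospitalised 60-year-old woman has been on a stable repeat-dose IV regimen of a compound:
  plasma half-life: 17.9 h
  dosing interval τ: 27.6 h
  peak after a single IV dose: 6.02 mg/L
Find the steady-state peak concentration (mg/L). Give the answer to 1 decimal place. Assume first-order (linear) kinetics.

k = ln2 / t½ = 0.693147 / 17.9 = 0.03872 h⁻¹
e^(−kτ) = e^(−0.03872 × 27.6) = 0.3435
Accumulation ratio R = 1 / (1 − e^(−kτ)) = 1 / (1 − 0.3435) = 1.523
Steady-state peak = C₀ × R = 6.02 × 1.523 = 9.168 mg/L

9.2 mg/L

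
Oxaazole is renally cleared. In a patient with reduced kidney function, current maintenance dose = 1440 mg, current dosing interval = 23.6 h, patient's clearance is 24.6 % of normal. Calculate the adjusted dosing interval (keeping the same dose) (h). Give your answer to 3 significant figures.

To keep the same average steady-state level, dosing rate must scale with clearance.
CL ratio = 24.6 / 100 = 0.2460
New interval (same dose) = 23.6 / 0.2460 = 95.93 h

95.9 h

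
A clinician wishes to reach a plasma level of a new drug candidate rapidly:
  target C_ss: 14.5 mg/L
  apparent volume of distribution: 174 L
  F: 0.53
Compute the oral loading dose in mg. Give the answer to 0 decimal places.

LD = Css × Vd / F = 14.5 × 174 / 0.53 = 4760 mg

4760 mg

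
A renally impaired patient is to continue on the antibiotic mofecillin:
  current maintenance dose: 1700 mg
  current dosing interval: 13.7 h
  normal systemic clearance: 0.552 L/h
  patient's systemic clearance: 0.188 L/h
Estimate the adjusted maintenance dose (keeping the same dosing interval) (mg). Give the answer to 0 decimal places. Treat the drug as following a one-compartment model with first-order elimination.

To keep the same average steady-state level, dosing rate must scale with clearance.
CL ratio = 0.188 / 0.552 = 0.3406
New dose (same interval) = 1700 × 0.3406 = 579.0 mg

579 mg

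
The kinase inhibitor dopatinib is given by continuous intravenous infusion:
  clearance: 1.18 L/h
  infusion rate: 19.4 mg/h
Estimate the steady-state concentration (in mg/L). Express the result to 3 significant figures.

16.4 mg/L

At steady state Css = R₀ / CL = 19.4 / 1.180 = 16.44 mg/L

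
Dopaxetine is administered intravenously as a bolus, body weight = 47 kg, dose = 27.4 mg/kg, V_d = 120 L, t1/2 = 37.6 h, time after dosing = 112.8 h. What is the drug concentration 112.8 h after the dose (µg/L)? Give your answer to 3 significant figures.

Total dose = 27.4 × 47 = 1288 mg
C₀ = Dose / Vd = 1288 / 120 = 10.73 mg/L
k = ln2 / t½ = 0.693147 / 37.6 = 0.01843 h⁻¹
t / t½ = 112.8 / 37.6 = 3 half-lives
C = C₀ × (1/2)^3 = 10.73 × 0.1250 = 1.341 mg/L
Convert: 1.341 mg/L × 1000 = 1341 µg/L

1340 µg/L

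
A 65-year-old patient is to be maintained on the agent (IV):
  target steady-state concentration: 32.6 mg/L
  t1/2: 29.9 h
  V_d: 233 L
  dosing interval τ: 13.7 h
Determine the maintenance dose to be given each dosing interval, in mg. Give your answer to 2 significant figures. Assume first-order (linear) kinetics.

k = ln2 / t½ = 0.693147 / 29.9 = 0.02318 h⁻¹
CL = k × Vd = 0.02318 × 233 = 5.401 L/h
At steady state, Dose/τ = Css × CL.
Dose = Css × CL × τ = 32.6 × 5.401 × 13.7 = 2412 mg

2400 mg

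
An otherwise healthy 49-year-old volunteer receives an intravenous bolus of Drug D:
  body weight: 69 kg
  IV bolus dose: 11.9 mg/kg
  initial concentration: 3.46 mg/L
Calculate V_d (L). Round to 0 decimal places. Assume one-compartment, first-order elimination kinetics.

237 L

Dose = 11.9 × 69 = 821.1 mg
Vd = Dose / C₀ = 821.1 / 3.46 = 237.3 L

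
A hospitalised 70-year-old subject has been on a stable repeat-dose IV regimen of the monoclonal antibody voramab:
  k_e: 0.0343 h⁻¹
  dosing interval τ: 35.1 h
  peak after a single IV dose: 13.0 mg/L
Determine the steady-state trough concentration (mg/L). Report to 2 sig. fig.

5.6 mg/L

e^(−kτ) = e^(−0.03430 × 35.1) = 0.3000
Accumulation ratio R = 1 / (1 − e^(−kτ)) = 1 / (1 − 0.3000) = 1.429
Steady-state trough = C₀ × R × e^(−kτ) = 13.0 × 1.429 × 0.3000 = 5.573 mg/L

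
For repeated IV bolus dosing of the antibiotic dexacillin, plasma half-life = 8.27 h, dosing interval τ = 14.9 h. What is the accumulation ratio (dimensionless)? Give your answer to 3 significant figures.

1.40

k = ln2 / t½ = 0.693147 / 8.27 = 0.08381 h⁻¹
e^(−kτ) = e^(−0.08381 × 14.9) = 0.2869
Accumulation ratio R = 1 / (1 − e^(−kτ)) = 1 / (1 − 0.2869) = 1.402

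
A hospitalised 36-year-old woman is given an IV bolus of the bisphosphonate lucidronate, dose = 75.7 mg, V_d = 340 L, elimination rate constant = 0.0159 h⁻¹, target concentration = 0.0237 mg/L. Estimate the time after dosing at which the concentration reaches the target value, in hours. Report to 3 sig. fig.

141 h

C₀ = Dose / Vd = 75.70 / 340 = 0.2226 mg/L
t = ln(C₀ / C) / k = ln(0.2226 / 0.0237) / 0.01590
  = ln(9.392) / 0.01590 = 2.240 / 0.01590 = 140.9 h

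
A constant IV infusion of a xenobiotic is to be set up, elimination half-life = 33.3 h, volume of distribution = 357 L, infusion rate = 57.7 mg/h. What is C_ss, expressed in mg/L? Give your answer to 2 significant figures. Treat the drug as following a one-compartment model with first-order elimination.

7.8 mg/L

k = ln2 / t½ = 0.693147 / 33.3 = 0.02082 h⁻¹
CL = k × Vd = 0.02082 × 357 = 7.433 L/h
At steady state Css = R₀ / CL = 57.7 / 7.433 = 7.763 mg/L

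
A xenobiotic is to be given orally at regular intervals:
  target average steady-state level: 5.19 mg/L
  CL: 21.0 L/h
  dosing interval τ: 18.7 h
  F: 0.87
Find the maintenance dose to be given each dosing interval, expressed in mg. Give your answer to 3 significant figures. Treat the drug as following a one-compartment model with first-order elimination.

2340 mg

At steady state, F × (Dose/τ) = Css × CL.
Dose = Css × CL × τ / F = 5.19 × 21.00 × 18.7 / 0.87 = 2343 mg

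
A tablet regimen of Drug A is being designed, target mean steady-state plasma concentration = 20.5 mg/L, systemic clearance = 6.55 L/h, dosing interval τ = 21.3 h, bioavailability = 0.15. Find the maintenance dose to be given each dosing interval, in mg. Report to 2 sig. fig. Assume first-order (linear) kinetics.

At steady state, F × (Dose/τ) = Css × CL.
Dose = Css × CL × τ / F = 20.5 × 6.550 × 21.3 / 0.15 = 19070 mg

19000 mg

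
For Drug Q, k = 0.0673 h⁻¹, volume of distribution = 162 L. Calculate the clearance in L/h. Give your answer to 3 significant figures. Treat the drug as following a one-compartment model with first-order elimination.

CL = k × Vd = 0.0673 × 162 = 10.90 L/h

10.9 L/h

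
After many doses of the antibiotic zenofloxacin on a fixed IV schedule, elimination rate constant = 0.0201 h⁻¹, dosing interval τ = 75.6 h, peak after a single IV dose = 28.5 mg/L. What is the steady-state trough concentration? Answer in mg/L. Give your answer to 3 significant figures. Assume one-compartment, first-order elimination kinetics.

7.98 mg/L

e^(−kτ) = e^(−0.02010 × 75.6) = 0.2188
Accumulation ratio R = 1 / (1 − e^(−kτ)) = 1 / (1 − 0.2188) = 1.280
Steady-state trough = C₀ × R × e^(−kτ) = 28.5 × 1.280 × 0.2188 = 7.982 mg/L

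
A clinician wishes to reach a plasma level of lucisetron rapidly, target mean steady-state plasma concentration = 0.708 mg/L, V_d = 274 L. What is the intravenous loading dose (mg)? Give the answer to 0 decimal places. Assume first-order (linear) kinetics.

194 mg

LD = Css × Vd = 0.708 × 274 = 194.0 mg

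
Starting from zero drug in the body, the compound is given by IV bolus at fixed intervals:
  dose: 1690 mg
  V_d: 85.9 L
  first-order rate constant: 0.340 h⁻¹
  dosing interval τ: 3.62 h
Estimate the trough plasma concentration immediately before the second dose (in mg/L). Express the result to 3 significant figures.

5.75 mg/L

C₀ per dose = Dose / Vd = 1690 / 85.9 = 19.67 mg/L
Fraction remaining after one interval: r = e^(−kτ) = e^(−0.3400 × 3.62) = 0.2921
Before dose 2, 1 dose has been given (aged 1τ).
C_trough = C₀ × r = 19.67 × 0.2921 = 5.746 mg/L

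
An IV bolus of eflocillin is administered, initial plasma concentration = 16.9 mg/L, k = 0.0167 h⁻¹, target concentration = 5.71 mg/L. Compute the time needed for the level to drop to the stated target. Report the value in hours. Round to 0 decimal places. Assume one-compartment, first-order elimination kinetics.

65 h

t = ln(C₀ / C) / k = ln(16.90 / 5.71) / 0.01670
  = ln(2.960) / 0.01670 = 1.085 / 0.01670 = 64.97 h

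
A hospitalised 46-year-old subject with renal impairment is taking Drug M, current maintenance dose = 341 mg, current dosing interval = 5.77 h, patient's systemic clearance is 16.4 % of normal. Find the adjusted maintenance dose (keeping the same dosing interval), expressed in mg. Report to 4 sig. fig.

55.92 mg

To keep the same average steady-state level, dosing rate must scale with clearance.
CL ratio = 16.4 / 100 = 0.1640
New dose (same interval) = 341 × 0.1640 = 55.92 mg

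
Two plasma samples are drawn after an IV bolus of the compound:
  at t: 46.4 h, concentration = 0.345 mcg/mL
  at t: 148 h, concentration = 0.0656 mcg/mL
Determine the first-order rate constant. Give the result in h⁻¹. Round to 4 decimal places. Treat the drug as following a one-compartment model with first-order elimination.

0.0163 h⁻¹

k = ln(C₁/C₂) / (t₂ − t₁) = ln(0.345/0.0656) / (148 − 46.4)
  = 1.660 / 101.6 = 0.01634 h⁻¹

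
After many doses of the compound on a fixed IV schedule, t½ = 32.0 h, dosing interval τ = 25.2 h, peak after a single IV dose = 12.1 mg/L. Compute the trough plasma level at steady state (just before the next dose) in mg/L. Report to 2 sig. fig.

17 mg/L

k = ln2 / t½ = 0.693147 / 32.0 = 0.02166 h⁻¹
e^(−kτ) = e^(−0.02166 × 25.2) = 0.5794
Accumulation ratio R = 1 / (1 − e^(−kτ)) = 1 / (1 − 0.5794) = 2.378
Steady-state trough = C₀ × R × e^(−kτ) = 12.1 × 2.378 × 0.5794 = 16.67 mg/L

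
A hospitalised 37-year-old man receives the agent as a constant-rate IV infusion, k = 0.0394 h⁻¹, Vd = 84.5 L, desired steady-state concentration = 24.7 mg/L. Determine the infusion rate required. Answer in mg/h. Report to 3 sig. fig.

82.2 mg/h

CL = k × Vd = 0.03940 × 84.5 = 3.329 L/h
At steady state, infusion rate R₀ = Css × CL = 24.7 × 3.329 = 82.23 mg/h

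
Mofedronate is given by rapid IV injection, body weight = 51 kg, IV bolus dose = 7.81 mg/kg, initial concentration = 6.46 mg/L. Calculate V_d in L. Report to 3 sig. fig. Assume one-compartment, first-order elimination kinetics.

Dose = 7.81 × 51 = 398.3 mg
Vd = Dose / C₀ = 398.3 / 6.46 = 61.66 L

61.7 L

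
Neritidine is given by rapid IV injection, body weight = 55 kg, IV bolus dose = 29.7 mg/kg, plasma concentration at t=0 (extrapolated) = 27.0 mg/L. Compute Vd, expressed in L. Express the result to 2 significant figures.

61 L

Dose = 29.7 × 55 = 1634 mg
Vd = Dose / C₀ = 1634 / 27.0 = 60.52 L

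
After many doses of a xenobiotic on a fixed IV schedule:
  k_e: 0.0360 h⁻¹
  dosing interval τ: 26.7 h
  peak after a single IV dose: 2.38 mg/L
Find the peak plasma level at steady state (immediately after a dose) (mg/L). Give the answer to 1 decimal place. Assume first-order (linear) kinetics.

e^(−kτ) = e^(−0.03600 × 26.7) = 0.3824
Accumulation ratio R = 1 / (1 − e^(−kτ)) = 1 / (1 − 0.3824) = 1.619
Steady-state peak = C₀ × R = 2.38 × 1.619 = 3.853 mg/L

3.9 mg/L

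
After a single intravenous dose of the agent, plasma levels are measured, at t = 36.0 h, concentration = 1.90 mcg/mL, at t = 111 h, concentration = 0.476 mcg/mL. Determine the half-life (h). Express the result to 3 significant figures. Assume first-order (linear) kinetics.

k = ln(C₁/C₂) / (t₂ − t₁) = ln(1.90/0.476) / (111 − 36.0)
  = 1.384 / 75.00 = 0.01845 h⁻¹
t½ = ln2 / k = 0.693147 / 0.01845 = 37.57 h

37.6 h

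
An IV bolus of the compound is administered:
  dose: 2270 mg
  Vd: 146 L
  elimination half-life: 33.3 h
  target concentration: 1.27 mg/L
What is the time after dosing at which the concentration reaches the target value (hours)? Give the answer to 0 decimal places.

C₀ = Dose / Vd = 2270 / 146 = 15.55 mg/L
k = ln2 / t½ = 0.693147 / 33.3 = 0.02082 h⁻¹
t = ln(C₀ / C) / k = ln(15.55 / 1.27) / 0.02082
  = ln(12.24) / 0.02082 = 2.505 / 0.02082 = 120.3 h

120 h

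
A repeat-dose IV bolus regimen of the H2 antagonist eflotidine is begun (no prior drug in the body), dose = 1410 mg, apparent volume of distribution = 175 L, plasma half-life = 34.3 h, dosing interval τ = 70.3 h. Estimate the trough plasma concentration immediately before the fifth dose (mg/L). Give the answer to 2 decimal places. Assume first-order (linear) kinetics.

2.56 mg/L

C₀ per dose = Dose / Vd = 1410 / 175 = 8.057 mg/L
k = ln2 / t½ = 0.693147 / 34.3 = 0.02021 h⁻¹
Fraction remaining after one interval: r = e^(−kτ) = e^(−0.02021 × 70.3) = 0.2415
Before dose 5, 4 doses have been given (aged 1τ, 2τ, 3τ, 4τ).
C_trough = C₀ × (r + r² + … + r^4) = C₀ × r(1−r^4)/(1−r)
        = 8.057 × 0.2415 × (1 − 0.003401) / (1 − 0.2415) = 2.557 mg/L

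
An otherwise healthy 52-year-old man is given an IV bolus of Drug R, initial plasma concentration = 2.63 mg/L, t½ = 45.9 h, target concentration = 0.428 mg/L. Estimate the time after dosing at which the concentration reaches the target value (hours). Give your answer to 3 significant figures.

k = ln2 / t½ = 0.693147 / 45.9 = 0.01510 h⁻¹
t = ln(C₀ / C) / k = ln(2.630 / 0.428) / 0.01510
  = ln(6.145) / 0.01510 = 1.816 / 0.01510 = 120.3 h

120 h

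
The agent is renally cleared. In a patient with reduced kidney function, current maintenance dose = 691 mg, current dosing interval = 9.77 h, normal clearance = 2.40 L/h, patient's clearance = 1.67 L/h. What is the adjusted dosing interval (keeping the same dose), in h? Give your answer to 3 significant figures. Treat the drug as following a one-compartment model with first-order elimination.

14.0 h

To keep the same average steady-state level, dosing rate must scale with clearance.
CL ratio = 1.67 / 2.40 = 0.6958
New interval (same dose) = 9.77 / 0.6958 = 14.04 h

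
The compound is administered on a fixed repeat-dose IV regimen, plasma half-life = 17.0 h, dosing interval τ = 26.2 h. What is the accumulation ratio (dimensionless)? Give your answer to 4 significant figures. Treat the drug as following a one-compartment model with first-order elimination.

k = ln2 / t½ = 0.693147 / 17.0 = 0.04077 h⁻¹
e^(−kτ) = e^(−0.04077 × 26.2) = 0.3436
Accumulation ratio R = 1 / (1 − e^(−kτ)) = 1 / (1 − 0.3436) = 1.523

1.523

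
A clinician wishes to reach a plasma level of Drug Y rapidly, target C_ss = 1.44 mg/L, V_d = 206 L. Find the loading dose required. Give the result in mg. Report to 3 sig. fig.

LD = Css × Vd = 1.44 × 206 = 296.6 mg

297 mg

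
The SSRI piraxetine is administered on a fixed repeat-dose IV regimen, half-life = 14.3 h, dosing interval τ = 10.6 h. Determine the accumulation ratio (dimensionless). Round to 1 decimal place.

k = ln2 / t½ = 0.693147 / 14.3 = 0.04847 h⁻¹
e^(−kτ) = e^(−0.04847 × 10.6) = 0.5982
Accumulation ratio R = 1 / (1 − e^(−kτ)) = 1 / (1 − 0.5982) = 2.489

2.5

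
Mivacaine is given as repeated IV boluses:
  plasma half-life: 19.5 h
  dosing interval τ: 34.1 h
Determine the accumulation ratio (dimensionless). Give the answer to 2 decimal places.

k = ln2 / t½ = 0.693147 / 19.5 = 0.03555 h⁻¹
e^(−kτ) = e^(−0.03555 × 34.1) = 0.2975
Accumulation ratio R = 1 / (1 − e^(−kτ)) = 1 / (1 − 0.2975) = 1.423

1.42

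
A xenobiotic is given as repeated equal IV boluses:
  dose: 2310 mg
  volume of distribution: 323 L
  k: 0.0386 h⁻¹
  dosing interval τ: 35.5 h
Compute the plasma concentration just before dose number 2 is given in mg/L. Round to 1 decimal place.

1.8 mg/L

C₀ per dose = Dose / Vd = 2310 / 323 = 7.152 mg/L
Fraction remaining after one interval: r = e^(−kτ) = e^(−0.03860 × 35.5) = 0.2540
Before dose 2, 1 dose has been given (aged 1τ).
C_trough = C₀ × r = 7.152 × 0.2540 = 1.817 mg/L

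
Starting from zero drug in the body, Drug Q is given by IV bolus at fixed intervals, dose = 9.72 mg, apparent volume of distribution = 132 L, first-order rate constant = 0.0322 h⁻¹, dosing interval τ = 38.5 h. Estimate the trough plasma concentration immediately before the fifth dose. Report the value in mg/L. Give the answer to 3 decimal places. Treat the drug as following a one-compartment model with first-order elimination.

0.030 mg/L

C₀ per dose = Dose / Vd = 9.72 / 132 = 0.07364 mg/L
Fraction remaining after one interval: r = e^(−kτ) = e^(−0.03220 × 38.5) = 0.2895
Before dose 5, 4 doses have been given (aged 1τ, 2τ, 3τ, 4τ).
C_trough = C₀ × (r + r² + … + r^4) = C₀ × r(1−r^4)/(1−r)
        = 0.07364 × 0.2895 × (1 − 0.007024) / (1 − 0.2895) = 0.02979 mg/L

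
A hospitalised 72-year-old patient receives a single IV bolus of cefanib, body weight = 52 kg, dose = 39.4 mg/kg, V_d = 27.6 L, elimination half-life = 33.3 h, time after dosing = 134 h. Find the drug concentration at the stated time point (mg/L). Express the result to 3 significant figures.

Total dose = 39.4 × 52 = 2049 mg
C₀ = Dose / Vd = 2049 / 27.6 = 74.24 mg/L
k = ln2 / t½ = 0.693147 / 33.3 = 0.02082 h⁻¹
C = C₀ · e^(−k·t) = 74.24 × e^(−0.02082 × 134)
  = 74.24 × 0.06143 = 4.561 mg/L

4.56 mg/L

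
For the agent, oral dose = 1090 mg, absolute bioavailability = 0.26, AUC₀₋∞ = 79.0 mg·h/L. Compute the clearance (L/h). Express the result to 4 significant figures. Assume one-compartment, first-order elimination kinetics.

3.587 L/h

CL = F·Dose / AUC = 0.26 × 1090 / 79.0 = 3.587 L/h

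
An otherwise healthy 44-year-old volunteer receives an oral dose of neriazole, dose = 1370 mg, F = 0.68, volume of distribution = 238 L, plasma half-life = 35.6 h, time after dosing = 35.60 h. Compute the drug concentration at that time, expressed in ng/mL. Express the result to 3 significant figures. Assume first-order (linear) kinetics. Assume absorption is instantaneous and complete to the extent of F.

Amount reaching circulation = F × Dose = 0.68 × 1370 = 931.6 mg
C₀ = F·Dose / Vd = 931.6 / 238 = 3.914 mg/L
k = ln2 / t½ = 0.693147 / 35.6 = 0.01947 h⁻¹
t / t½ = 35.60 / 35.6 = 1 half-lives
C = C₀ × (1/2)^1 = 3.914 × 0.5000 = 1.957 mg/L
Convert: 1.957 mg/L × 1000 = 1957 ng/mL

1960 ng/mL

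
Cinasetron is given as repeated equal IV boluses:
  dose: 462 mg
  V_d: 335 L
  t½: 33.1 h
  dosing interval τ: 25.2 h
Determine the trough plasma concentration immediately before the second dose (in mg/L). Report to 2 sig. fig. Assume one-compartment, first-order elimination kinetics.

C₀ per dose = Dose / Vd = 462 / 335 = 1.379 mg/L
k = ln2 / t½ = 0.693147 / 33.1 = 0.02094 h⁻¹
Fraction remaining after one interval: r = e^(−kτ) = e^(−0.02094 × 25.2) = 0.5900
Before dose 2, 1 dose has been given (aged 1τ).
C_trough = C₀ × r = 1.379 × 0.5900 = 0.8136 mg/L

0.81 mg/L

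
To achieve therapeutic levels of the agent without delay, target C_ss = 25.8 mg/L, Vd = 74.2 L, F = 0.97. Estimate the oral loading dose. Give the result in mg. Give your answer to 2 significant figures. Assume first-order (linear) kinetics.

2000 mg

LD = Css × Vd / F = 25.8 × 74.2 / 0.97 = 1974 mg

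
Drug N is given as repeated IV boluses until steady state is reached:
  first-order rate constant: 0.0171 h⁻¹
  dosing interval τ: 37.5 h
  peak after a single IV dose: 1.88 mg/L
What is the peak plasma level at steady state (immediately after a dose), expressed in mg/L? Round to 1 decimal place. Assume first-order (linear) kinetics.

e^(−kτ) = e^(−0.01710 × 37.5) = 0.5266
Accumulation ratio R = 1 / (1 − e^(−kτ)) = 1 / (1 − 0.5266) = 2.112
Steady-state peak = C₀ × R = 1.88 × 2.112 = 3.971 mg/L

4.0 mg/L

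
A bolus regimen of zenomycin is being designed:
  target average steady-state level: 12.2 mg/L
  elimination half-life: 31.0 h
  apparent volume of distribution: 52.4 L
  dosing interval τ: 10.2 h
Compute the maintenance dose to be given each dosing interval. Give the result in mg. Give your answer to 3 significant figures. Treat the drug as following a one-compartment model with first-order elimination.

146 mg

k = ln2 / t½ = 0.693147 / 31.0 = 0.02236 h⁻¹
CL = k × Vd = 0.02236 × 52.4 = 1.172 L/h
At steady state, Dose/τ = Css × CL.
Dose = Css × CL × τ = 12.2 × 1.172 × 10.2 = 145.8 mg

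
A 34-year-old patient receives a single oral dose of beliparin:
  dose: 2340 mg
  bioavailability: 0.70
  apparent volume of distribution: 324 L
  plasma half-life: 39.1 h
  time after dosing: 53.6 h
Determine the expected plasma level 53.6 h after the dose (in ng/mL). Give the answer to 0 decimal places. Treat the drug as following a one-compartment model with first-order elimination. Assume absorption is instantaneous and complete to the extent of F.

Amount reaching circulation = F × Dose = 0.70 × 2340 = 1638 mg
C₀ = F·Dose / Vd = 1638 / 324 = 5.056 mg/L
k = ln2 / t½ = 0.693147 / 39.1 = 0.01773 h⁻¹
C = C₀ · e^(−k·t) = 5.056 × e^(−0.01773 × 53.6)
  = 5.056 × 0.3866 = 1.955 mg/L
Convert: 1.955 mg/L × 1000 = 1955 ng/mL

1955 ng/mL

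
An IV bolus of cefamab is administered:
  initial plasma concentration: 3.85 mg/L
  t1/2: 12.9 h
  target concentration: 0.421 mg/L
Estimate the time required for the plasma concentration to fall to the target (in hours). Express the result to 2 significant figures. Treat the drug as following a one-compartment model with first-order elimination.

41 h

k = ln2 / t½ = 0.693147 / 12.9 = 0.05373 h⁻¹
t = ln(C₀ / C) / k = ln(3.850 / 0.421) / 0.05373
  = ln(9.145) / 0.05373 = 2.213 / 0.05373 = 41.19 h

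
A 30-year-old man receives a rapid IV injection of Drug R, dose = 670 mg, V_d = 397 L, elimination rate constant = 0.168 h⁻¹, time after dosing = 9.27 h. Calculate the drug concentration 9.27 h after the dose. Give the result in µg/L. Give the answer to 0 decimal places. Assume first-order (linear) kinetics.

C₀ = Dose / Vd = 670.0 / 397 = 1.688 mg/L
C = C₀ · e^(−k·t) = 1.688 × e^(−0.1680 × 9.27)
  = 1.688 × 0.2107 = 0.3557 mg/L
Convert: 0.3557 mg/L × 1000 = 355.7 µg/L

356 µg/L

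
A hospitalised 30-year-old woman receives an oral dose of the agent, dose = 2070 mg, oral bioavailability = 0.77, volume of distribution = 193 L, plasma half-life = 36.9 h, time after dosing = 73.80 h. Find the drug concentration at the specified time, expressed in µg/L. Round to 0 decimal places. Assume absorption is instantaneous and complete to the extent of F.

2065 µg/L

Amount reaching circulation = F × Dose = 0.77 × 2070 = 1594 mg
C₀ = F·Dose / Vd = 1594 / 193 = 8.259 mg/L
k = ln2 / t½ = 0.693147 / 36.9 = 0.01878 h⁻¹
t / t½ = 73.80 / 36.9 = 2 half-lives
C = C₀ × (1/2)^2 = 8.259 × 0.2500 = 2.065 mg/L
Convert: 2.065 mg/L × 1000 = 2065 µg/L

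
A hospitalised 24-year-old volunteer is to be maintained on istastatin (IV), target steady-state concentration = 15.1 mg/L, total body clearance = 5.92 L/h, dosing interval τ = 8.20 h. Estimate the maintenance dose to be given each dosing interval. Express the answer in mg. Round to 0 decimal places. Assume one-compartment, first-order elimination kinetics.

733 mg

At steady state, Dose/τ = Css × CL.
Dose = Css × CL × τ = 15.1 × 5.920 × 8.20 = 733.0 mg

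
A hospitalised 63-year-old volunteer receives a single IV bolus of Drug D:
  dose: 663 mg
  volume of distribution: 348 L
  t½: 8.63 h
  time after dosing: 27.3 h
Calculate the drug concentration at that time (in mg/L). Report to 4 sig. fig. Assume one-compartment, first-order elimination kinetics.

C₀ = Dose / Vd = 663.0 / 348 = 1.905 mg/L
k = ln2 / t½ = 0.693147 / 8.63 = 0.08032 h⁻¹
C = C₀ · e^(−k·t) = 1.905 × e^(−0.08032 × 27.3)
  = 1.905 × 0.1116 = 0.2126 mg/L

0.2126 mg/L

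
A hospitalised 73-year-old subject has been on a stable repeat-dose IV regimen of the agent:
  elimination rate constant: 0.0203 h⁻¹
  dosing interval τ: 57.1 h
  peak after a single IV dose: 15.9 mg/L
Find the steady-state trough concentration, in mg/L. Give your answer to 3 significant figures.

7.27 mg/L

e^(−kτ) = e^(−0.02030 × 57.1) = 0.3138
Accumulation ratio R = 1 / (1 − e^(−kτ)) = 1 / (1 − 0.3138) = 1.457
Steady-state trough = C₀ × R × e^(−kτ) = 15.9 × 1.457 × 0.3138 = 7.270 mg/L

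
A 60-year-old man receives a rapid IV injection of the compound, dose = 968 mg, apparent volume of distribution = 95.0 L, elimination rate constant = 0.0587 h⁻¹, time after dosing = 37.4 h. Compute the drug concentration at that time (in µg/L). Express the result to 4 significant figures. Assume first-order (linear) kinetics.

C₀ = Dose / Vd = 968.0 / 95.0 = 10.19 mg/L
C = C₀ · e^(−k·t) = 10.19 × e^(−0.05870 × 37.4)
  = 10.19 × 0.1113 = 1.134 mg/L
Convert: 1.134 mg/L × 1000 = 1134 µg/L

1134 µg/L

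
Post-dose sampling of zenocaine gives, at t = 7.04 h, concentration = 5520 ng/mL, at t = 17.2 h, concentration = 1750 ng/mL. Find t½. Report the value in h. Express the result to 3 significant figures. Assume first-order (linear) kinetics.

6.13 h

k = ln(C₁/C₂) / (t₂ − t₁) = ln(5520/1750) / (17.2 − 7.04)
  = 1.149 / 10.16 = 0.1131 h⁻¹
t½ = ln2 / k = 0.693147 / 0.1131 = 6.129 h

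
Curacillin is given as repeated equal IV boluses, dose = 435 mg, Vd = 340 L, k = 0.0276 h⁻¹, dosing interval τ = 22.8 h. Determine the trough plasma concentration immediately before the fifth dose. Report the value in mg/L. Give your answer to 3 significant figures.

C₀ per dose = Dose / Vd = 435 / 340 = 1.279 mg/L
Fraction remaining after one interval: r = e^(−kτ) = e^(−0.02760 × 22.8) = 0.5330
Before dose 5, 4 doses have been given (aged 1τ, 2τ, 3τ, 4τ).
C_trough = C₀ × (r + r² + … + r^4) = C₀ × r(1−r^4)/(1−r)
        = 1.279 × 0.5330 × (1 − 0.08071) / (1 − 0.5330) = 1.342 mg/L

1.34 mg/L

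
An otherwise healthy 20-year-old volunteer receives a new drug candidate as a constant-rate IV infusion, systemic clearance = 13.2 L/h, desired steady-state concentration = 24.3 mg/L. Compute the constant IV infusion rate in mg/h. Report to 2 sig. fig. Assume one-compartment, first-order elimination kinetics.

At steady state, infusion rate R₀ = Css × CL = 24.3 × 13.20 = 320.8 mg/h

320 mg/h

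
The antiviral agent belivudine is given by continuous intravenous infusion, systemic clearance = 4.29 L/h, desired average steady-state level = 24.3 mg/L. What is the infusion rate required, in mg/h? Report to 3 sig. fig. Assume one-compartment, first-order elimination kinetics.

At steady state, infusion rate R₀ = Css × CL = 24.3 × 4.290 = 104.2 mg/h

104 mg/h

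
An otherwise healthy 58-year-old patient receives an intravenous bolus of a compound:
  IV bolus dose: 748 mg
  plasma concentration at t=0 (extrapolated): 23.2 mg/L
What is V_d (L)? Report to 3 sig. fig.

32.2 L

Vd = Dose / C₀ = 748.0 / 23.2 = 32.24 L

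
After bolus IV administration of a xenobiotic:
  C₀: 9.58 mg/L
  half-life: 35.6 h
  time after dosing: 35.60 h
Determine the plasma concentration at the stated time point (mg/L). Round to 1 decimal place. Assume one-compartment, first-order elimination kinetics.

4.8 mg/L

k = ln2 / t½ = 0.693147 / 35.6 = 0.01947 h⁻¹
t / t½ = 35.60 / 35.6 = 1 half-lives
C = C₀ × (1/2)^1 = 9.580 × 0.5000 = 4.790 mg/L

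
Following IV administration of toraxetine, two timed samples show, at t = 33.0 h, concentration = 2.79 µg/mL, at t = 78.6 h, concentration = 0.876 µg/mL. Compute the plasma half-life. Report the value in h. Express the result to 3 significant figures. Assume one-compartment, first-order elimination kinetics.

27.3 h

k = ln(C₁/C₂) / (t₂ − t₁) = ln(2.79/0.876) / (78.6 − 33.0)
  = 1.158 / 45.60 = 0.02539 h⁻¹
t½ = ln2 / k = 0.693147 / 0.02539 = 27.30 h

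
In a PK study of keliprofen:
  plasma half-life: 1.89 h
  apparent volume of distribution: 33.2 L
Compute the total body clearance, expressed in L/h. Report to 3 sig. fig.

k = ln2 / t½ = 0.693147 / 1.89 = 0.3667 h⁻¹
CL = k × Vd = 0.3667 × 33.2 = 12.17 L/h

12.2 L/h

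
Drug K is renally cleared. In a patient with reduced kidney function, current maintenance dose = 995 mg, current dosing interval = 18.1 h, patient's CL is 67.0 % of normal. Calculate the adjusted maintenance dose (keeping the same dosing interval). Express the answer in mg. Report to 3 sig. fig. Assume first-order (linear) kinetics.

To keep the same average steady-state level, dosing rate must scale with clearance.
CL ratio = 67.0 / 100 = 0.6700
New dose (same interval) = 995 × 0.6700 = 666.7 mg

667 mg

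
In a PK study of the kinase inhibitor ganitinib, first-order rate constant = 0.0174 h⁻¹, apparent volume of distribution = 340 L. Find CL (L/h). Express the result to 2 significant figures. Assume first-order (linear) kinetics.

CL = k × Vd = 0.0174 × 340 = 5.916 L/h

5.9 L/h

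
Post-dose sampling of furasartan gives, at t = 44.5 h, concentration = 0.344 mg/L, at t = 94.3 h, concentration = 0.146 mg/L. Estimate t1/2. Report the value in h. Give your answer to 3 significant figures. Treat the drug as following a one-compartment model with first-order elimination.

k = ln(C₁/C₂) / (t₂ − t₁) = ln(0.344/0.146) / (94.3 − 44.5)
  = 0.8570 / 49.80 = 0.01721 h⁻¹
t½ = ln2 / k = 0.693147 / 0.01721 = 40.28 h

40.3 h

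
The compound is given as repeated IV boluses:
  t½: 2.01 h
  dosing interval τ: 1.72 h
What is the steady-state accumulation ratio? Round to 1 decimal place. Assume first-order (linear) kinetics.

k = ln2 / t½ = 0.693147 / 2.01 = 0.3448 h⁻¹
e^(−kτ) = e^(−0.3448 × 1.72) = 0.5526
Accumulation ratio R = 1 / (1 − e^(−kτ)) = 1 / (1 − 0.5526) = 2.235

2.2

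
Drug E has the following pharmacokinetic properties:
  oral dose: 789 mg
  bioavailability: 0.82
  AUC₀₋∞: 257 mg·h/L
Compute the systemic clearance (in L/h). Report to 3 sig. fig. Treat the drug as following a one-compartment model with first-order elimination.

CL = F·Dose / AUC = 0.82 × 789 / 257 = 2.517 L/h

2.52 L/h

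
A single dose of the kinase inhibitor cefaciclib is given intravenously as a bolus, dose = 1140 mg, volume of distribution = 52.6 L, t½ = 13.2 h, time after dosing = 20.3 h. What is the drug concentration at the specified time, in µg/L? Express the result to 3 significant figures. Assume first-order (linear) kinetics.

7460 µg/L

C₀ = Dose / Vd = 1140 / 52.6 = 21.67 mg/L
k = ln2 / t½ = 0.693147 / 13.2 = 0.05251 h⁻¹
C = C₀ · e^(−k·t) = 21.67 × e^(−0.05251 × 20.3)
  = 21.67 × 0.3444 = 7.463 mg/L
Convert: 7.463 mg/L × 1000 = 7463 µg/L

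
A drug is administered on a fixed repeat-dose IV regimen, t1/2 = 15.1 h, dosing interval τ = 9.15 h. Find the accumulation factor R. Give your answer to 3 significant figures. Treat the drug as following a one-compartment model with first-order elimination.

2.92

k = ln2 / t½ = 0.693147 / 15.1 = 0.04590 h⁻¹
e^(−kτ) = e^(−0.04590 × 9.15) = 0.6571
Accumulation ratio R = 1 / (1 − e^(−kτ)) = 1 / (1 − 0.6571) = 2.916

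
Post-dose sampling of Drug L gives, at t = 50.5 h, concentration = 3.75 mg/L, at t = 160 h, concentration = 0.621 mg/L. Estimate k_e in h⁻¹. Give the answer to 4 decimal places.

0.0164 h⁻¹

k = ln(C₁/C₂) / (t₂ − t₁) = ln(3.75/0.621) / (160 − 50.5)
  = 1.798 / 109.5 = 0.01642 h⁻¹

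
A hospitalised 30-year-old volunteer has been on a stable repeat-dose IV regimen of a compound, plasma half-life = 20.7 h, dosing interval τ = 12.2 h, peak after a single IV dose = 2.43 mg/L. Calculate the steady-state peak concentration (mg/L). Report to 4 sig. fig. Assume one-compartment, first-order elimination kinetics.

k = ln2 / t½ = 0.693147 / 20.7 = 0.03349 h⁻¹
e^(−kτ) = e^(−0.03349 × 12.2) = 0.6646
Accumulation ratio R = 1 / (1 − e^(−kτ)) = 1 / (1 − 0.6646) = 2.982
Steady-state peak = C₀ × R = 2.43 × 2.982 = 7.246 mg/L

7.246 mg/L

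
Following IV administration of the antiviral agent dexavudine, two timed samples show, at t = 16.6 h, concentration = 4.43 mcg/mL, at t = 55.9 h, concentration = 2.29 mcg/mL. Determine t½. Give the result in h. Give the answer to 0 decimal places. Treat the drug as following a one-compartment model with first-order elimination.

k = ln(C₁/C₂) / (t₂ − t₁) = ln(4.43/2.29) / (55.9 − 16.6)
  = 0.6598 / 39.30 = 0.01679 h⁻¹
t½ = ln2 / k = 0.693147 / 0.01679 = 41.28 h

41 h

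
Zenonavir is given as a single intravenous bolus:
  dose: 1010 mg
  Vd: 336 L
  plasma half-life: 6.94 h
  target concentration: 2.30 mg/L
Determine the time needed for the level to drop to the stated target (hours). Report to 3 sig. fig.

C₀ = Dose / Vd = 1010 / 336 = 3.006 mg/L
k = ln2 / t½ = 0.693147 / 6.94 = 0.09988 h⁻¹
t = ln(C₀ / C) / k = ln(3.006 / 2.30) / 0.09988
  = ln(1.307) / 0.09988 = 0.2677 / 0.09988 = 2.680 h

2.68 h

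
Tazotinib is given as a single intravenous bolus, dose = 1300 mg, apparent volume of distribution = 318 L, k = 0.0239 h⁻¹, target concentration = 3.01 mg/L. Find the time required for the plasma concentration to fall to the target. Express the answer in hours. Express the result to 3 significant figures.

C₀ = Dose / Vd = 1300 / 318 = 4.088 mg/L
t = ln(C₀ / C) / k = ln(4.088 / 3.01) / 0.02390
  = ln(1.358) / 0.02390 = 0.3060 / 0.02390 = 12.80 h

12.8 h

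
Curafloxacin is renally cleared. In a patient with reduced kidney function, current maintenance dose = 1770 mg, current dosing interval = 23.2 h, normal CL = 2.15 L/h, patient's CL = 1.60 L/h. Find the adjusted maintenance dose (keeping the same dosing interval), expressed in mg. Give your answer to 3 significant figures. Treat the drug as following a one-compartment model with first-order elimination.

1320 mg

To keep the same average steady-state level, dosing rate must scale with clearance.
CL ratio = 1.60 / 2.15 = 0.7442
New dose (same interval) = 1770 × 0.7442 = 1317 mg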